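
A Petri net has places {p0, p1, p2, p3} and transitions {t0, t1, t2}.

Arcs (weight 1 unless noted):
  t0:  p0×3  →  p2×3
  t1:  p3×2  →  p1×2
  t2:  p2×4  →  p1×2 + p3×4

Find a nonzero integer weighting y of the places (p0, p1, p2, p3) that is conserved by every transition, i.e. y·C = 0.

Incidence matrix C (rows=places, cols=transitions):
       t0   t1   t2
   p0  -3    0    0
   p1   0    2    2
   p2   3    0   -4
   p3   0   -2    4

Candidate y = [3, 2, 3, 2]; check y·C column-wise:
  col t0: 3·-3 + 2·0 + 3·3 + 2·0 = 0
  col t1: 3·0 + 2·2 + 3·0 + 2·-2 = 0
  col t2: 3·0 + 2·2 + 3·-4 + 2·4 = 0

y = (p0:3, p1:2, p2:3, p3:2)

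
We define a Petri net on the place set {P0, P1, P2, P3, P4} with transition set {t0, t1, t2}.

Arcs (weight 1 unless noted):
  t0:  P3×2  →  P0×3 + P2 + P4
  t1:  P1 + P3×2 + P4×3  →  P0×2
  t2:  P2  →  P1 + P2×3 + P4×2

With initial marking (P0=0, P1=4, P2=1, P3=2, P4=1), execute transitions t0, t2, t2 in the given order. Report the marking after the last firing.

step 1: fire t0:  (P0=0, P1=4, P2=1, P3=2, P4=1) → (P0=3, P1=4, P2=2, P3=0, P4=2)
step 2: fire t2:  (P0=3, P1=4, P2=2, P3=0, P4=2) → (P0=3, P1=5, P2=4, P3=0, P4=4)
step 3: fire t2:  (P0=3, P1=5, P2=4, P3=0, P4=4) → (P0=3, P1=6, P2=6, P3=0, P4=6)

(P0=3, P1=6, P2=6, P3=0, P4=6)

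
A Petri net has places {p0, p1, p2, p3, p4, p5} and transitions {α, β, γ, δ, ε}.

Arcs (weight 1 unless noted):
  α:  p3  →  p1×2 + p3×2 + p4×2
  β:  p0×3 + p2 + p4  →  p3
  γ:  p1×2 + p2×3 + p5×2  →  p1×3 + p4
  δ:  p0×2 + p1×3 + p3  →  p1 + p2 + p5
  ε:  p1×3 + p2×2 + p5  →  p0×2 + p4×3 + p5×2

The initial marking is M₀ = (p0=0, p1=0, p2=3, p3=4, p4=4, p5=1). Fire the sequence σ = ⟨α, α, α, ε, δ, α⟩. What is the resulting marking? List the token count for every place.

(p0=0, p1=3, p2=2, p3=7, p4=15, p5=3)

step 1: fire α:  (p0=0, p1=0, p2=3, p3=4, p4=4, p5=1) → (p0=0, p1=2, p2=3, p3=5, p4=6, p5=1)
step 2: fire α:  (p0=0, p1=2, p2=3, p3=5, p4=6, p5=1) → (p0=0, p1=4, p2=3, p3=6, p4=8, p5=1)
step 3: fire α:  (p0=0, p1=4, p2=3, p3=6, p4=8, p5=1) → (p0=0, p1=6, p2=3, p3=7, p4=10, p5=1)
step 4: fire ε:  (p0=0, p1=6, p2=3, p3=7, p4=10, p5=1) → (p0=2, p1=3, p2=1, p3=7, p4=13, p5=2)
step 5: fire δ:  (p0=2, p1=3, p2=1, p3=7, p4=13, p5=2) → (p0=0, p1=1, p2=2, p3=6, p4=13, p5=3)
step 6: fire α:  (p0=0, p1=1, p2=2, p3=6, p4=13, p5=3) → (p0=0, p1=3, p2=2, p3=7, p4=15, p5=3)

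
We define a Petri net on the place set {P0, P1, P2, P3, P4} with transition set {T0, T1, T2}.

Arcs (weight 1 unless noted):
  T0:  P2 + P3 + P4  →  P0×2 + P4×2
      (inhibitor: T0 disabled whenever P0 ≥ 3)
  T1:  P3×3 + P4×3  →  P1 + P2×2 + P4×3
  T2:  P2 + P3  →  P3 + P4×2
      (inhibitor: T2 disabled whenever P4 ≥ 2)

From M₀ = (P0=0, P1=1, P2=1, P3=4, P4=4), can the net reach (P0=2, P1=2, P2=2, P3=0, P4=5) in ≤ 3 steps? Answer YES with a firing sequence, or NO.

step 1: fire T0:  (P0=0, P1=1, P2=1, P3=4, P4=4) → (P0=2, P1=1, P2=0, P3=3, P4=5)
step 2: fire T1:  (P0=2, P1=1, P2=0, P3=3, P4=5) → (P0=2, P1=2, P2=2, P3=0, P4=5)

YES — reachable via ⟨T0, T1⟩ (2 firings)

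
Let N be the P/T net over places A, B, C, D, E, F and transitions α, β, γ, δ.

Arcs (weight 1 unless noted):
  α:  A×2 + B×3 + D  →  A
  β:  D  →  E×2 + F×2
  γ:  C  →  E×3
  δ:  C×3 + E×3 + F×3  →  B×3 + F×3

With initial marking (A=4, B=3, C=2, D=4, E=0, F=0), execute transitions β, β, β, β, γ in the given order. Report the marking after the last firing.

step 1: fire β:  (A=4, B=3, C=2, D=4, E=0, F=0) → (A=4, B=3, C=2, D=3, E=2, F=2)
step 2: fire β:  (A=4, B=3, C=2, D=3, E=2, F=2) → (A=4, B=3, C=2, D=2, E=4, F=4)
step 3: fire β:  (A=4, B=3, C=2, D=2, E=4, F=4) → (A=4, B=3, C=2, D=1, E=6, F=6)
step 4: fire β:  (A=4, B=3, C=2, D=1, E=6, F=6) → (A=4, B=3, C=2, D=0, E=8, F=8)
step 5: fire γ:  (A=4, B=3, C=2, D=0, E=8, F=8) → (A=4, B=3, C=1, D=0, E=11, F=8)

(A=4, B=3, C=1, D=0, E=11, F=8)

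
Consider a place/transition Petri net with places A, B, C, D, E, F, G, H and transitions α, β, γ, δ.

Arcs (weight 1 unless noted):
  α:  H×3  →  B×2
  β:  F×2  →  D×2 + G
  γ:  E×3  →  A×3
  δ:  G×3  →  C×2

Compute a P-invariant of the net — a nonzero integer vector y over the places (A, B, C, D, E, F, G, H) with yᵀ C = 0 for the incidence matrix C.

y = (A:1, B:0, C:0, D:0, E:1, F:0, G:0, H:0)

Incidence matrix C (rows=places, cols=transitions):
        α    β    γ    δ
    A   0    0    3    0
    B   2    0    0    0
    C   0    0    0    2
    D   0    2    0    0
    E   0    0   -3    0
    F   0   -2    0    0
    G   0    1    0   -3
    H  -3    0    0    0

Candidate y = [1, 0, 0, 0, 1, 0, 0, 0]; check y·C column-wise:
  col α: 1·0 + 0·2 + 1·0 + 0·-3 = 0
  col β: 1·0 + 0·2 + 1·0 + 0·-2 + 0·1 = 0
  col γ: 1·3 + 1·-3 = 0
  col δ: 1·0 + 0·2 + 1·0 + 0·-3 = 0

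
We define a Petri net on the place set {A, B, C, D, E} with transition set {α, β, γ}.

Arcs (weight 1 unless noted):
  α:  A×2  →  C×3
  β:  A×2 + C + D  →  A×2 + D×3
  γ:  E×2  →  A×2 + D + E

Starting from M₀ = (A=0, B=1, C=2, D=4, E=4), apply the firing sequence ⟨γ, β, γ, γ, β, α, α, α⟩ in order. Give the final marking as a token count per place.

step 1: fire γ:  (A=0, B=1, C=2, D=4, E=4) → (A=2, B=1, C=2, D=5, E=3)
step 2: fire β:  (A=2, B=1, C=2, D=5, E=3) → (A=2, B=1, C=1, D=7, E=3)
step 3: fire γ:  (A=2, B=1, C=1, D=7, E=3) → (A=4, B=1, C=1, D=8, E=2)
step 4: fire γ:  (A=4, B=1, C=1, D=8, E=2) → (A=6, B=1, C=1, D=9, E=1)
step 5: fire β:  (A=6, B=1, C=1, D=9, E=1) → (A=6, B=1, C=0, D=11, E=1)
step 6: fire α:  (A=6, B=1, C=0, D=11, E=1) → (A=4, B=1, C=3, D=11, E=1)
step 7: fire α:  (A=4, B=1, C=3, D=11, E=1) → (A=2, B=1, C=6, D=11, E=1)
step 8: fire α:  (A=2, B=1, C=6, D=11, E=1) → (A=0, B=1, C=9, D=11, E=1)

(A=0, B=1, C=9, D=11, E=1)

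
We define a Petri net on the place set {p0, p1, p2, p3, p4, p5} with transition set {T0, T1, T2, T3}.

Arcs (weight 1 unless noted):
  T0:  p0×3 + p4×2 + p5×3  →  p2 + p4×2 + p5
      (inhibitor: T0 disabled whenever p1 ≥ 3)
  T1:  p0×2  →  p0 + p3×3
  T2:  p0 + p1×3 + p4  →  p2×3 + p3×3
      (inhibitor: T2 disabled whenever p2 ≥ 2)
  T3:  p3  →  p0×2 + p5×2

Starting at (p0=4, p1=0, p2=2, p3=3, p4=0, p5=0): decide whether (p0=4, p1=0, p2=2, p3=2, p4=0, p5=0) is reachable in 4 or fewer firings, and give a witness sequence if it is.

depth 0: 1 marking
depth 1: 3 markings reached so far
depth 2: 6 markings reached so far
depth 3: 10 markings reached so far
depth 4: 13 markings reached so far
target is not among the 13 markings reachable within 4 steps

NO — not reachable within 4 firings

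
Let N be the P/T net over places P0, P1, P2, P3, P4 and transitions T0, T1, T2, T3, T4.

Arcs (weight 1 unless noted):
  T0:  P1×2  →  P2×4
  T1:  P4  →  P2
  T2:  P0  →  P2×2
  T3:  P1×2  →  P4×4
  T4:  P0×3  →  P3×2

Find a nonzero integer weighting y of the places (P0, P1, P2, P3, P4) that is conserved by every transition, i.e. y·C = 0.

Incidence matrix C (rows=places, cols=transitions):
       T0   T1   T2   T3   T4
   P0   0    0   -1    0   -3
   P1  -2    0    0   -2    0
   P2   4    1    2    0    0
   P3   0    0    0    0    2
   P4   0   -1    0    4    0

Candidate y = [2, 2, 1, 3, 1]; check y·C column-wise:
  col T0: 2·0 + 2·-2 + 1·4 + 3·0 + 1·0 = 0
  col T1: 2·0 + 2·0 + 1·1 + 3·0 + 1·-1 = 0
  col T2: 2·-1 + 2·0 + 1·2 + 3·0 + 1·0 = 0
  col T3: 2·0 + 2·-2 + 1·0 + 3·0 + 1·4 = 0
  col T4: 2·-3 + 2·0 + 1·0 + 3·2 + 1·0 = 0

y = (P0:2, P1:2, P2:1, P3:3, P4:1)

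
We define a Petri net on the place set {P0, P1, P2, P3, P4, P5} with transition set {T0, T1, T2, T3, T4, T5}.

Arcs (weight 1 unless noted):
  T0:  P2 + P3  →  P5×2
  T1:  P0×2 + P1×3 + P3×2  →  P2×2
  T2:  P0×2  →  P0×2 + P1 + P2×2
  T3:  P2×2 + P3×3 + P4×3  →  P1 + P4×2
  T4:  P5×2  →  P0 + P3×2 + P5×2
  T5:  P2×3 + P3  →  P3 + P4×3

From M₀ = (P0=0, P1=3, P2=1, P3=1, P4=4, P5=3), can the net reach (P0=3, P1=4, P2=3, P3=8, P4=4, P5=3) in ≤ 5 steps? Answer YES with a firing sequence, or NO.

NO — not reachable within 5 firings

depth 0: 1 marking
depth 1: 3 markings reached so far
depth 2: 5 markings reached so far
depth 3: 9 markings reached so far
depth 4: 21 markings reached so far
depth 5: 44 markings reached so far
target is not among the 44 markings reachable within 5 steps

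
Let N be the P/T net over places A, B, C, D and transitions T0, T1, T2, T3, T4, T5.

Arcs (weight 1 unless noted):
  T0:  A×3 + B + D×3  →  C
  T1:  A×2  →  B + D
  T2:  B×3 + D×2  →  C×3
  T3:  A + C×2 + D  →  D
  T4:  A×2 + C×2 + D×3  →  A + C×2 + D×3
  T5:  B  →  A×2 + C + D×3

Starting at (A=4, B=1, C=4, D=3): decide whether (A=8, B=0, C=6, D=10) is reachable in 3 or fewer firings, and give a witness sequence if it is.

depth 0: 1 marking
depth 1: 6 markings reached so far
depth 2: 17 markings reached so far
depth 3: 32 markings reached so far
target is not among the 32 markings reachable within 3 steps

NO — not reachable within 3 firings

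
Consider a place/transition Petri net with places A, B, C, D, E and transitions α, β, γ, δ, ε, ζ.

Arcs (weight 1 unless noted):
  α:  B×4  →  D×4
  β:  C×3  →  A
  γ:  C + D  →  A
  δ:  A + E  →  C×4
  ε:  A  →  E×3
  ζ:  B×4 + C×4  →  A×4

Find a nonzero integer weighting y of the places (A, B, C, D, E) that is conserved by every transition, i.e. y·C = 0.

Incidence matrix C (rows=places, cols=transitions):
        α    β    γ    δ    ε    ζ
    A   0    1    1   -1   -1    4
    B  -4    0    0    0    0   -4
    C   0   -3   -1    4    0   -4
    D   4    0   -1    0    0    0
    E   0    0    0   -1    3    0

Candidate y = [3, 2, 1, 2, 1]; check y·C column-wise:
  col α: 3·0 + 2·-4 + 1·0 + 2·4 + 1·0 = 0
  col β: 3·1 + 2·0 + 1·-3 + 2·0 + 1·0 = 0
  col γ: 3·1 + 2·0 + 1·-1 + 2·-1 + 1·0 = 0
  col δ: 3·-1 + 2·0 + 1·4 + 2·0 + 1·-1 = 0
  col ε: 3·-1 + 2·0 + 1·0 + 2·0 + 1·3 = 0
  col ζ: 3·4 + 2·-4 + 1·-4 + 2·0 + 1·0 = 0

y = (A:3, B:2, C:1, D:2, E:1)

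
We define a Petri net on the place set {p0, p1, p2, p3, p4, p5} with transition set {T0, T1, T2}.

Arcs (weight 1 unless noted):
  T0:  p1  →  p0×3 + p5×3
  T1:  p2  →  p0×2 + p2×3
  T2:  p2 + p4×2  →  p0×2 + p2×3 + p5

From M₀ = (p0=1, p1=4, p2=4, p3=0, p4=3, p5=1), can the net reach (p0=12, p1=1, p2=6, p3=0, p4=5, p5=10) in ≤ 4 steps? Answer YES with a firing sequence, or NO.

NO — not reachable within 4 firings

depth 0: 1 marking
depth 1: 4 markings reached so far
depth 2: 9 markings reached so far
depth 3: 16 markings reached so far
depth 4: 25 markings reached so far
target is not among the 25 markings reachable within 4 steps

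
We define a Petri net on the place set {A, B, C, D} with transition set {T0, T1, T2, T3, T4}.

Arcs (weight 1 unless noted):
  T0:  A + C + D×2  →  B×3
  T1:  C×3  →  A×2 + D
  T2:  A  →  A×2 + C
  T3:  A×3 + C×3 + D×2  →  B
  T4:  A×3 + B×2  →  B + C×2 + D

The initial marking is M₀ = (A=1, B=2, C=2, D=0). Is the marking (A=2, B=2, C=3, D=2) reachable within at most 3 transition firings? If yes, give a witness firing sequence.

depth 0: 1 marking
depth 1: 2 markings reached so far
depth 2: 4 markings reached so far
depth 3: 8 markings reached so far
target is not among the 8 markings reachable within 3 steps

NO — not reachable within 3 firings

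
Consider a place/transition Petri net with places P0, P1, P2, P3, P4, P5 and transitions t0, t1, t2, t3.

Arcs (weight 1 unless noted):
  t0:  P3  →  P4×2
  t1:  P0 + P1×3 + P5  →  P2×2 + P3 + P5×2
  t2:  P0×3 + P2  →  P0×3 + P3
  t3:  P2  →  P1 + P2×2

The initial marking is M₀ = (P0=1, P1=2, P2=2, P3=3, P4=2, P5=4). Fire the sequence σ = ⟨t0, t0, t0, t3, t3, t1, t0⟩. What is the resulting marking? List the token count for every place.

(P0=0, P1=1, P2=6, P3=0, P4=10, P5=5)

step 1: fire t0:  (P0=1, P1=2, P2=2, P3=3, P4=2, P5=4) → (P0=1, P1=2, P2=2, P3=2, P4=4, P5=4)
step 2: fire t0:  (P0=1, P1=2, P2=2, P3=2, P4=4, P5=4) → (P0=1, P1=2, P2=2, P3=1, P4=6, P5=4)
step 3: fire t0:  (P0=1, P1=2, P2=2, P3=1, P4=6, P5=4) → (P0=1, P1=2, P2=2, P3=0, P4=8, P5=4)
step 4: fire t3:  (P0=1, P1=2, P2=2, P3=0, P4=8, P5=4) → (P0=1, P1=3, P2=3, P3=0, P4=8, P5=4)
step 5: fire t3:  (P0=1, P1=3, P2=3, P3=0, P4=8, P5=4) → (P0=1, P1=4, P2=4, P3=0, P4=8, P5=4)
step 6: fire t1:  (P0=1, P1=4, P2=4, P3=0, P4=8, P5=4) → (P0=0, P1=1, P2=6, P3=1, P4=8, P5=5)
step 7: fire t0:  (P0=0, P1=1, P2=6, P3=1, P4=8, P5=5) → (P0=0, P1=1, P2=6, P3=0, P4=10, P5=5)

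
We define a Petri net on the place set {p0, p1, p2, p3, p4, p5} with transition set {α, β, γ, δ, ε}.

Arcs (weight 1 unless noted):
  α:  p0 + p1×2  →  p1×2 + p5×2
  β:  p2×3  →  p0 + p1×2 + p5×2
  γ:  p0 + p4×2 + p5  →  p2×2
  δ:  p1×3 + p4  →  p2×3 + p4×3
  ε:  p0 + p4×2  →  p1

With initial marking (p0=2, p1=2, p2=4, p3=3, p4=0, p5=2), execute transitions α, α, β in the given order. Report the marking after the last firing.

(p0=1, p1=4, p2=1, p3=3, p4=0, p5=8)

step 1: fire α:  (p0=2, p1=2, p2=4, p3=3, p4=0, p5=2) → (p0=1, p1=2, p2=4, p3=3, p4=0, p5=4)
step 2: fire α:  (p0=1, p1=2, p2=4, p3=3, p4=0, p5=4) → (p0=0, p1=2, p2=4, p3=3, p4=0, p5=6)
step 3: fire β:  (p0=0, p1=2, p2=4, p3=3, p4=0, p5=6) → (p0=1, p1=4, p2=1, p3=3, p4=0, p5=8)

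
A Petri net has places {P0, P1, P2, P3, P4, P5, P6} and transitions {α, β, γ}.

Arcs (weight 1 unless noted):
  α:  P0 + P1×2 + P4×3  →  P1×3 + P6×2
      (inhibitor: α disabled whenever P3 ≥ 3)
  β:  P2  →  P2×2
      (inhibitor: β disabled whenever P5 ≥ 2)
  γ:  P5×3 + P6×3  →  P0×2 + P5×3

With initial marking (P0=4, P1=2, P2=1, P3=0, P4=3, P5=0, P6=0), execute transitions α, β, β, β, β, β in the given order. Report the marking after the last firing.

step 1: fire α:  (P0=4, P1=2, P2=1, P3=0, P4=3, P5=0, P6=0) → (P0=3, P1=3, P2=1, P3=0, P4=0, P5=0, P6=2)
step 2: fire β:  (P0=3, P1=3, P2=1, P3=0, P4=0, P5=0, P6=2) → (P0=3, P1=3, P2=2, P3=0, P4=0, P5=0, P6=2)
step 3: fire β:  (P0=3, P1=3, P2=2, P3=0, P4=0, P5=0, P6=2) → (P0=3, P1=3, P2=3, P3=0, P4=0, P5=0, P6=2)
step 4: fire β:  (P0=3, P1=3, P2=3, P3=0, P4=0, P5=0, P6=2) → (P0=3, P1=3, P2=4, P3=0, P4=0, P5=0, P6=2)
step 5: fire β:  (P0=3, P1=3, P2=4, P3=0, P4=0, P5=0, P6=2) → (P0=3, P1=3, P2=5, P3=0, P4=0, P5=0, P6=2)
step 6: fire β:  (P0=3, P1=3, P2=5, P3=0, P4=0, P5=0, P6=2) → (P0=3, P1=3, P2=6, P3=0, P4=0, P5=0, P6=2)

(P0=3, P1=3, P2=6, P3=0, P4=0, P5=0, P6=2)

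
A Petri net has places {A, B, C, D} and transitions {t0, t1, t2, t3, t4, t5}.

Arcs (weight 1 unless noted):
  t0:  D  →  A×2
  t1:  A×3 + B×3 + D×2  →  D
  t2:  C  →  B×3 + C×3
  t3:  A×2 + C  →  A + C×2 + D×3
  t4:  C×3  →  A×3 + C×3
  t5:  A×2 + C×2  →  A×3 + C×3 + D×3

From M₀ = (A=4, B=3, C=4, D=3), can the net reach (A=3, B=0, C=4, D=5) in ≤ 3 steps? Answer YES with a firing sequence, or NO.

depth 0: 1 marking
depth 1: 7 markings reached so far
depth 2: 27 markings reached so far
depth 3: 76 markings reached so far
target is not among the 76 markings reachable within 3 steps

NO — not reachable within 3 firings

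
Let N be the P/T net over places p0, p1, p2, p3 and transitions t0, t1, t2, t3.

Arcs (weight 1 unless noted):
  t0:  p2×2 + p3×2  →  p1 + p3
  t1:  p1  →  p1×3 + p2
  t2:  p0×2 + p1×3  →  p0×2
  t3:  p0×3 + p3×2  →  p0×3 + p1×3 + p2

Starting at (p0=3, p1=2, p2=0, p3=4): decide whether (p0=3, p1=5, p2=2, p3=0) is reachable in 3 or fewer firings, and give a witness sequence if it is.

step 1: fire t3:  (p0=3, p1=2, p2=0, p3=4) → (p0=3, p1=5, p2=1, p3=2)
step 2: fire t2:  (p0=3, p1=5, p2=1, p3=2) → (p0=3, p1=2, p2=1, p3=2)
step 3: fire t3:  (p0=3, p1=2, p2=1, p3=2) → (p0=3, p1=5, p2=2, p3=0)

YES — reachable via ⟨t3, t2, t3⟩ (3 firings)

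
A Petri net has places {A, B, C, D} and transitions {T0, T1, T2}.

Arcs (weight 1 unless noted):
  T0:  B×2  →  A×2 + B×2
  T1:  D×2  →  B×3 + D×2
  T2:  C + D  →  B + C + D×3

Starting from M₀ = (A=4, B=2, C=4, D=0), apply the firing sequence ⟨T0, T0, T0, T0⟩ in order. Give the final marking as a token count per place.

step 1: fire T0:  (A=4, B=2, C=4, D=0) → (A=6, B=2, C=4, D=0)
step 2: fire T0:  (A=6, B=2, C=4, D=0) → (A=8, B=2, C=4, D=0)
step 3: fire T0:  (A=8, B=2, C=4, D=0) → (A=10, B=2, C=4, D=0)
step 4: fire T0:  (A=10, B=2, C=4, D=0) → (A=12, B=2, C=4, D=0)

(A=12, B=2, C=4, D=0)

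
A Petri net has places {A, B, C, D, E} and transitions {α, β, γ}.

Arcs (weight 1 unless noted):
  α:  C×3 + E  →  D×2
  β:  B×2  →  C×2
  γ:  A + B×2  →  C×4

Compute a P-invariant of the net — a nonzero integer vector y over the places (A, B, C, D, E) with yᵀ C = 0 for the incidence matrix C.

Incidence matrix C (rows=places, cols=transitions):
        α    β    γ
    A   0    0   -1
    B   0   -2   -2
    C  -3    2    4
    D   2    0    0
    E  -1    0    0

Candidate y = [4, 2, 2, 3, 0]; check y·C column-wise:
  col α: 4·0 + 2·0 + 2·-3 + 3·2 + 0·-1 = 0
  col β: 4·0 + 2·-2 + 2·2 + 3·0 = 0
  col γ: 4·-1 + 2·-2 + 2·4 + 3·0 = 0

y = (A:4, B:2, C:2, D:3, E:0)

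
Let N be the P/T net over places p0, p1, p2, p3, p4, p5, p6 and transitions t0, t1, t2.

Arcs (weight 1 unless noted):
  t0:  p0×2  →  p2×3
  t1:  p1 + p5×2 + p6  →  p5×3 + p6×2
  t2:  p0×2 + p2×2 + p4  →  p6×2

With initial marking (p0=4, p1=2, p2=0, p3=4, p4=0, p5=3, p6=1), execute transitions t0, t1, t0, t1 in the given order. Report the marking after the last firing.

step 1: fire t0:  (p0=4, p1=2, p2=0, p3=4, p4=0, p5=3, p6=1) → (p0=2, p1=2, p2=3, p3=4, p4=0, p5=3, p6=1)
step 2: fire t1:  (p0=2, p1=2, p2=3, p3=4, p4=0, p5=3, p6=1) → (p0=2, p1=1, p2=3, p3=4, p4=0, p5=4, p6=2)
step 3: fire t0:  (p0=2, p1=1, p2=3, p3=4, p4=0, p5=4, p6=2) → (p0=0, p1=1, p2=6, p3=4, p4=0, p5=4, p6=2)
step 4: fire t1:  (p0=0, p1=1, p2=6, p3=4, p4=0, p5=4, p6=2) → (p0=0, p1=0, p2=6, p3=4, p4=0, p5=5, p6=3)

(p0=0, p1=0, p2=6, p3=4, p4=0, p5=5, p6=3)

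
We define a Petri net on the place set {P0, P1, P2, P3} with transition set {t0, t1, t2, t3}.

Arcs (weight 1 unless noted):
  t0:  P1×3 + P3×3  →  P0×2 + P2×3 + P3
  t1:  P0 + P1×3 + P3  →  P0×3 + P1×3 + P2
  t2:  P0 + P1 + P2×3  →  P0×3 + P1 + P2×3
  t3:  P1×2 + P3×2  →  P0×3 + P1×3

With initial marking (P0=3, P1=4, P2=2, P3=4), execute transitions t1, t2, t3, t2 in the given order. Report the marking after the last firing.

step 1: fire t1:  (P0=3, P1=4, P2=2, P3=4) → (P0=5, P1=4, P2=3, P3=3)
step 2: fire t2:  (P0=5, P1=4, P2=3, P3=3) → (P0=7, P1=4, P2=3, P3=3)
step 3: fire t3:  (P0=7, P1=4, P2=3, P3=3) → (P0=10, P1=5, P2=3, P3=1)
step 4: fire t2:  (P0=10, P1=5, P2=3, P3=1) → (P0=12, P1=5, P2=3, P3=1)

(P0=12, P1=5, P2=3, P3=1)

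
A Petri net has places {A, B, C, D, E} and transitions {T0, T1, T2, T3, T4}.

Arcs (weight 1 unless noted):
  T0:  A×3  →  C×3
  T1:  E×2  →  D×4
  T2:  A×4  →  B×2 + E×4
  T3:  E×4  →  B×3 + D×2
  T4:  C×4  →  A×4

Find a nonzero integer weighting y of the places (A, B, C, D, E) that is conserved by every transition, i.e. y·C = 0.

y = (A:3, B:2, C:3, D:1, E:2)

Incidence matrix C (rows=places, cols=transitions):
       T0   T1   T2   T3   T4
    A  -3    0   -4    0    4
    B   0    0    2    3    0
    C   3    0    0    0   -4
    D   0    4    0    2    0
    E   0   -2    4   -4    0

Candidate y = [3, 2, 3, 1, 2]; check y·C column-wise:
  col T0: 3·-3 + 2·0 + 3·3 + 1·0 + 2·0 = 0
  col T1: 3·0 + 2·0 + 3·0 + 1·4 + 2·-2 = 0
  col T2: 3·-4 + 2·2 + 3·0 + 1·0 + 2·4 = 0
  col T3: 3·0 + 2·3 + 3·0 + 1·2 + 2·-4 = 0
  col T4: 3·4 + 2·0 + 3·-4 + 1·0 + 2·0 = 0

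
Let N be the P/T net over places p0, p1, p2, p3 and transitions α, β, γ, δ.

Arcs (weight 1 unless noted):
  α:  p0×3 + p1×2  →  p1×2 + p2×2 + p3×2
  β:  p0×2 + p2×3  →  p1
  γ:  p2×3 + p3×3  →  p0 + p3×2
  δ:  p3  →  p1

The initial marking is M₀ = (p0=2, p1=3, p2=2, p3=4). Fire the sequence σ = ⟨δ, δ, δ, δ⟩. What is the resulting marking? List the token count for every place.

step 1: fire δ:  (p0=2, p1=3, p2=2, p3=4) → (p0=2, p1=4, p2=2, p3=3)
step 2: fire δ:  (p0=2, p1=4, p2=2, p3=3) → (p0=2, p1=5, p2=2, p3=2)
step 3: fire δ:  (p0=2, p1=5, p2=2, p3=2) → (p0=2, p1=6, p2=2, p3=1)
step 4: fire δ:  (p0=2, p1=6, p2=2, p3=1) → (p0=2, p1=7, p2=2, p3=0)

(p0=2, p1=7, p2=2, p3=0)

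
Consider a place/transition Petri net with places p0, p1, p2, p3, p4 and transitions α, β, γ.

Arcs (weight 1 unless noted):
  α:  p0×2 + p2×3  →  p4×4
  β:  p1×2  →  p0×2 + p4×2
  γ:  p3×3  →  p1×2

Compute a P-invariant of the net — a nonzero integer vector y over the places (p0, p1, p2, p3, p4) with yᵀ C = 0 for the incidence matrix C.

y = (p0:3, p1:3, p2:-2, p3:2, p4:0)

Incidence matrix C (rows=places, cols=transitions):
        α    β    γ
   p0  -2    2    0
   p1   0   -2    2
   p2  -3    0    0
   p3   0    0   -3
   p4   4    2    0

Candidate y = [3, 3, -2, 2, 0]; check y·C column-wise:
  col α: 3·-2 + 3·0 + -2·-3 + 2·0 + 0·4 = 0
  col β: 3·2 + 3·-2 + -2·0 + 2·0 + 0·2 = 0
  col γ: 3·0 + 3·2 + -2·0 + 2·-3 = 0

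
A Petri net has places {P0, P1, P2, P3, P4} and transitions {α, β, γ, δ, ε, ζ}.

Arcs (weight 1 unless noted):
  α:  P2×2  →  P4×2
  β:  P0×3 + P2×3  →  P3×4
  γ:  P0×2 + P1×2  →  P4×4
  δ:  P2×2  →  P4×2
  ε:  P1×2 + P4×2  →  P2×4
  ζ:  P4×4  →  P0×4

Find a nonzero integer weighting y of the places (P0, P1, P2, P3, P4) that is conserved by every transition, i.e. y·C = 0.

y = (P0:2, P1:2, P2:2, P3:3, P4:2)

Incidence matrix C (rows=places, cols=transitions):
        α    β    γ    δ    ε    ζ
   P0   0   -3   -2    0    0    4
   P1   0    0   -2    0   -2    0
   P2  -2   -3    0   -2    4    0
   P3   0    4    0    0    0    0
   P4   2    0    4    2   -2   -4

Candidate y = [2, 2, 2, 3, 2]; check y·C column-wise:
  col α: 2·0 + 2·0 + 2·-2 + 3·0 + 2·2 = 0
  col β: 2·-3 + 2·0 + 2·-3 + 3·4 + 2·0 = 0
  col γ: 2·-2 + 2·-2 + 2·0 + 3·0 + 2·4 = 0
  col δ: 2·0 + 2·0 + 2·-2 + 3·0 + 2·2 = 0
  col ε: 2·0 + 2·-2 + 2·4 + 3·0 + 2·-2 = 0
  col ζ: 2·4 + 2·0 + 2·0 + 3·0 + 2·-4 = 0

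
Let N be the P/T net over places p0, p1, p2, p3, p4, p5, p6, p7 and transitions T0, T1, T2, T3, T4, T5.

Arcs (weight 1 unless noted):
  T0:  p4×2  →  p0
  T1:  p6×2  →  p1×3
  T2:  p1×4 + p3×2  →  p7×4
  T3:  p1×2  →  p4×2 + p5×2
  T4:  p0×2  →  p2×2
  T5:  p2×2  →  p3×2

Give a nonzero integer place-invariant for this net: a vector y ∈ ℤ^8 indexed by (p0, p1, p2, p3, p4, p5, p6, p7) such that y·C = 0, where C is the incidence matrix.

y = (p0:4, p1:-2, p2:4, p3:4, p4:2, p5:-4, p6:-3, p7:0)

Incidence matrix C (rows=places, cols=transitions):
       T0   T1   T2   T3   T4   T5
   p0   1    0    0    0   -2    0
   p1   0    3   -4   -2    0    0
   p2   0    0    0    0    2   -2
   p3   0    0   -2    0    0    2
   p4  -2    0    0    2    0    0
   p5   0    0    0    2    0    0
   p6   0   -2    0    0    0    0
   p7   0    0    4    0    0    0

Candidate y = [4, -2, 4, 4, 2, -4, -3, 0]; check y·C column-wise:
  col T0: 4·1 + -2·0 + 4·0 + 4·0 + 2·-2 + -4·0 + -3·0 = 0
  col T1: 4·0 + -2·3 + 4·0 + 4·0 + 2·0 + -4·0 + -3·-2 = 0
  col T2: 4·0 + -2·-4 + 4·0 + 4·-2 + 2·0 + -4·0 + -3·0 + 0·4 = 0
  col T3: 4·0 + -2·-2 + 4·0 + 4·0 + 2·2 + -4·2 + -3·0 = 0
  col T4: 4·-2 + -2·0 + 4·2 + 4·0 + 2·0 + -4·0 + -3·0 = 0
  col T5: 4·0 + -2·0 + 4·-2 + 4·2 + 2·0 + -4·0 + -3·0 = 0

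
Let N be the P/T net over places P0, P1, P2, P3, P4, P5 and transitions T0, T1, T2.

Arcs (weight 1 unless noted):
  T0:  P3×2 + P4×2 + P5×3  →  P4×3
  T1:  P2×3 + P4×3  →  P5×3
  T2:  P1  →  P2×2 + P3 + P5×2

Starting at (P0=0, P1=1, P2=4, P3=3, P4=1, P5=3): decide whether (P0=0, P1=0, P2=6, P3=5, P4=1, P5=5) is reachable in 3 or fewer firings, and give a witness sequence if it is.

depth 0: 1 marking
depth 1: 2 markings reached so far
depth 2: 2 markings reached so far
(frontier empty at depth 2; search complete)
target is not among the 2 markings reachable within 3 steps

NO — not reachable within 3 firings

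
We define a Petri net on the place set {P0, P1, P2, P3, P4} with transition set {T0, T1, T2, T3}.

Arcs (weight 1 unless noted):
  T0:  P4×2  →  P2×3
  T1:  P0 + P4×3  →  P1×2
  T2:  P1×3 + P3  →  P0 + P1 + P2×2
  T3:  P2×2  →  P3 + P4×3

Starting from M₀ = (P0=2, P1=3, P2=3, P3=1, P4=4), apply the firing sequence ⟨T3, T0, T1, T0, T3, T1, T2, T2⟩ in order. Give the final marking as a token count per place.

(P0=2, P1=3, P2=9, P3=1, P4=0)

step 1: fire T3:  (P0=2, P1=3, P2=3, P3=1, P4=4) → (P0=2, P1=3, P2=1, P3=2, P4=7)
step 2: fire T0:  (P0=2, P1=3, P2=1, P3=2, P4=7) → (P0=2, P1=3, P2=4, P3=2, P4=5)
step 3: fire T1:  (P0=2, P1=3, P2=4, P3=2, P4=5) → (P0=1, P1=5, P2=4, P3=2, P4=2)
step 4: fire T0:  (P0=1, P1=5, P2=4, P3=2, P4=2) → (P0=1, P1=5, P2=7, P3=2, P4=0)
step 5: fire T3:  (P0=1, P1=5, P2=7, P3=2, P4=0) → (P0=1, P1=5, P2=5, P3=3, P4=3)
step 6: fire T1:  (P0=1, P1=5, P2=5, P3=3, P4=3) → (P0=0, P1=7, P2=5, P3=3, P4=0)
step 7: fire T2:  (P0=0, P1=7, P2=5, P3=3, P4=0) → (P0=1, P1=5, P2=7, P3=2, P4=0)
step 8: fire T2:  (P0=1, P1=5, P2=7, P3=2, P4=0) → (P0=2, P1=3, P2=9, P3=1, P4=0)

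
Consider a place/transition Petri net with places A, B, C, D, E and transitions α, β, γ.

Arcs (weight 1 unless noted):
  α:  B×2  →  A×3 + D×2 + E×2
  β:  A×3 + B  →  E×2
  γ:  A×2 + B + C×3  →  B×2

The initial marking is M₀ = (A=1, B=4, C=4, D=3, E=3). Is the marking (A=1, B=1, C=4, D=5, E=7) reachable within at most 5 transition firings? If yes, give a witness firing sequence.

YES — reachable via ⟨α, β⟩ (2 firings)

step 1: fire α:  (A=1, B=4, C=4, D=3, E=3) → (A=4, B=2, C=4, D=5, E=5)
step 2: fire β:  (A=4, B=2, C=4, D=5, E=5) → (A=1, B=1, C=4, D=5, E=7)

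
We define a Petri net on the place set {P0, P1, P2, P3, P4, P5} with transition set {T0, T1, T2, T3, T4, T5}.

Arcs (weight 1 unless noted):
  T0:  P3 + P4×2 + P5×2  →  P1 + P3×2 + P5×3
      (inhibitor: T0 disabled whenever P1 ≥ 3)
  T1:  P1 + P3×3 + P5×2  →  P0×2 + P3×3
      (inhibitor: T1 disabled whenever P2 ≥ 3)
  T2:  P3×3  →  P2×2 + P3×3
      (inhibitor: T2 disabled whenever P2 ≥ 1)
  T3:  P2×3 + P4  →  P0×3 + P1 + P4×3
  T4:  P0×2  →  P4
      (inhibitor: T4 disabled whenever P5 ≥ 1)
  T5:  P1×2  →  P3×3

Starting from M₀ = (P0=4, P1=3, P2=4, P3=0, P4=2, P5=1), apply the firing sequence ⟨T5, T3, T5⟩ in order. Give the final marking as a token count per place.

step 1: fire T5:  (P0=4, P1=3, P2=4, P3=0, P4=2, P5=1) → (P0=4, P1=1, P2=4, P3=3, P4=2, P5=1)
step 2: fire T3:  (P0=4, P1=1, P2=4, P3=3, P4=2, P5=1) → (P0=7, P1=2, P2=1, P3=3, P4=4, P5=1)
step 3: fire T5:  (P0=7, P1=2, P2=1, P3=3, P4=4, P5=1) → (P0=7, P1=0, P2=1, P3=6, P4=4, P5=1)

(P0=7, P1=0, P2=1, P3=6, P4=4, P5=1)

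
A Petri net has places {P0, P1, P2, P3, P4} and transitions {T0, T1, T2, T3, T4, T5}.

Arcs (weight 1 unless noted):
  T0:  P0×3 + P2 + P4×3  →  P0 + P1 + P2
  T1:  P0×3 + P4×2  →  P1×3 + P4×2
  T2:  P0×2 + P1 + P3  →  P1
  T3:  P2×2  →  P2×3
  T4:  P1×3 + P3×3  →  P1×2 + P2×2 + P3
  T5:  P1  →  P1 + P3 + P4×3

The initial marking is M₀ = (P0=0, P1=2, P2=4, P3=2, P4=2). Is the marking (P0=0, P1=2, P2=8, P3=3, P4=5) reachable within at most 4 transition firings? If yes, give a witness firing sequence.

NO — not reachable within 4 firings

depth 0: 1 marking
depth 1: 3 markings reached so far
depth 2: 6 markings reached so far
depth 3: 10 markings reached so far
depth 4: 15 markings reached so far
target is not among the 15 markings reachable within 4 steps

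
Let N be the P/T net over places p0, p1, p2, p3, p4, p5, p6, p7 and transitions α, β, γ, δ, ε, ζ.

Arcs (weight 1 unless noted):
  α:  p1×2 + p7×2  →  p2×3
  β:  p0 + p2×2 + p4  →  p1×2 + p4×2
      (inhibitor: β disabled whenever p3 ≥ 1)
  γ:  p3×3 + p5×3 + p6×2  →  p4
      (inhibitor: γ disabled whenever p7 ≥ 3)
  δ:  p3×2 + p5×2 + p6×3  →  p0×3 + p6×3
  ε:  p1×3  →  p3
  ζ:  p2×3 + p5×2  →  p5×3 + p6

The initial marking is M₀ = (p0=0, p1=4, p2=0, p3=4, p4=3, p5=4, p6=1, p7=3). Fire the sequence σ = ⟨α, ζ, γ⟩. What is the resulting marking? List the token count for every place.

(p0=0, p1=2, p2=0, p3=1, p4=4, p5=2, p6=0, p7=1)

step 1: fire α:  (p0=0, p1=4, p2=0, p3=4, p4=3, p5=4, p6=1, p7=3) → (p0=0, p1=2, p2=3, p3=4, p4=3, p5=4, p6=1, p7=1)
step 2: fire ζ:  (p0=0, p1=2, p2=3, p3=4, p4=3, p5=4, p6=1, p7=1) → (p0=0, p1=2, p2=0, p3=4, p4=3, p5=5, p6=2, p7=1)
step 3: fire γ:  (p0=0, p1=2, p2=0, p3=4, p4=3, p5=5, p6=2, p7=1) → (p0=0, p1=2, p2=0, p3=1, p4=4, p5=2, p6=0, p7=1)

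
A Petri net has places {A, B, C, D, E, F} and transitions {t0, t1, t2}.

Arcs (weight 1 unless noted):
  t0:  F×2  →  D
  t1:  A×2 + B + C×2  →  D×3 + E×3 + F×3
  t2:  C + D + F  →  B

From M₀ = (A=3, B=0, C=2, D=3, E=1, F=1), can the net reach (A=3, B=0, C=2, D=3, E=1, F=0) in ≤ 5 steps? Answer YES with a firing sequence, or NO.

depth 0: 1 marking
depth 1: 2 markings reached so far
depth 2: 2 markings reached so far
(frontier empty at depth 2; search complete)
target is not among the 2 markings reachable within 5 steps

NO — not reachable within 5 firings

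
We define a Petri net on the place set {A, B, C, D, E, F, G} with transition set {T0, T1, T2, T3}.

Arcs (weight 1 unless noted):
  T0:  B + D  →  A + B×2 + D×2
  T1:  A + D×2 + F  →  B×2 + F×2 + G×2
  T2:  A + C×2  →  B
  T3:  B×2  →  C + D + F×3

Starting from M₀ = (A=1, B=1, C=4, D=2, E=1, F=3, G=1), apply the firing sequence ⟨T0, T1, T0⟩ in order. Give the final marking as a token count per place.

(A=2, B=5, C=4, D=2, E=1, F=4, G=3)

step 1: fire T0:  (A=1, B=1, C=4, D=2, E=1, F=3, G=1) → (A=2, B=2, C=4, D=3, E=1, F=3, G=1)
step 2: fire T1:  (A=2, B=2, C=4, D=3, E=1, F=3, G=1) → (A=1, B=4, C=4, D=1, E=1, F=4, G=3)
step 3: fire T0:  (A=1, B=4, C=4, D=1, E=1, F=4, G=3) → (A=2, B=5, C=4, D=2, E=1, F=4, G=3)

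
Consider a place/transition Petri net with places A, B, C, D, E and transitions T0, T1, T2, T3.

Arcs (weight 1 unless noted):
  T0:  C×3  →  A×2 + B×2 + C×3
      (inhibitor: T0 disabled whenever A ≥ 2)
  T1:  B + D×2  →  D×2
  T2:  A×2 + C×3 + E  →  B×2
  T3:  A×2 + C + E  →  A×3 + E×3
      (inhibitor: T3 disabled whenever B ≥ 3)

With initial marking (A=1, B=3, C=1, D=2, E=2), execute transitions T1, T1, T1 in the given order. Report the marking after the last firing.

(A=1, B=0, C=1, D=2, E=2)

step 1: fire T1:  (A=1, B=3, C=1, D=2, E=2) → (A=1, B=2, C=1, D=2, E=2)
step 2: fire T1:  (A=1, B=2, C=1, D=2, E=2) → (A=1, B=1, C=1, D=2, E=2)
step 3: fire T1:  (A=1, B=1, C=1, D=2, E=2) → (A=1, B=0, C=1, D=2, E=2)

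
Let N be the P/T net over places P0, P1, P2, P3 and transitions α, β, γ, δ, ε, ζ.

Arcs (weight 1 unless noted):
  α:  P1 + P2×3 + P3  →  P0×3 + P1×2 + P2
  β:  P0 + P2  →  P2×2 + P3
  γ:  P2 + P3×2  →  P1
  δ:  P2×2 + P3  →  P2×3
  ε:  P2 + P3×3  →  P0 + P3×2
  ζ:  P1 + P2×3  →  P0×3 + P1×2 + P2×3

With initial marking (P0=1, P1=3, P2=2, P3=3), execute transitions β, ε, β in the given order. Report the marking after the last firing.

(P0=0, P1=3, P2=3, P3=4)

step 1: fire β:  (P0=1, P1=3, P2=2, P3=3) → (P0=0, P1=3, P2=3, P3=4)
step 2: fire ε:  (P0=0, P1=3, P2=3, P3=4) → (P0=1, P1=3, P2=2, P3=3)
step 3: fire β:  (P0=1, P1=3, P2=2, P3=3) → (P0=0, P1=3, P2=3, P3=4)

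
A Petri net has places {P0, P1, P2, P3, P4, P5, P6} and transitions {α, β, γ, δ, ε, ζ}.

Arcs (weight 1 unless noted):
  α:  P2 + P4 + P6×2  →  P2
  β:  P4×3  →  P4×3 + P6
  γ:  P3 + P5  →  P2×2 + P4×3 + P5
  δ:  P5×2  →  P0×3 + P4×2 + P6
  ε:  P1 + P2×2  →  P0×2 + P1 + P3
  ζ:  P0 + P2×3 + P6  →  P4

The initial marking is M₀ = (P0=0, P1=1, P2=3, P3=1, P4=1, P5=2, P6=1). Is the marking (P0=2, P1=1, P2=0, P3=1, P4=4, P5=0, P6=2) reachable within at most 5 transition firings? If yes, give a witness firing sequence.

YES — reachable via ⟨δ, β, ζ⟩ (3 firings)

step 1: fire δ:  (P0=0, P1=1, P2=3, P3=1, P4=1, P5=2, P6=1) → (P0=3, P1=1, P2=3, P3=1, P4=3, P5=0, P6=2)
step 2: fire β:  (P0=3, P1=1, P2=3, P3=1, P4=3, P5=0, P6=2) → (P0=3, P1=1, P2=3, P3=1, P4=3, P5=0, P6=3)
step 3: fire ζ:  (P0=3, P1=1, P2=3, P3=1, P4=3, P5=0, P6=3) → (P0=2, P1=1, P2=0, P3=1, P4=4, P5=0, P6=2)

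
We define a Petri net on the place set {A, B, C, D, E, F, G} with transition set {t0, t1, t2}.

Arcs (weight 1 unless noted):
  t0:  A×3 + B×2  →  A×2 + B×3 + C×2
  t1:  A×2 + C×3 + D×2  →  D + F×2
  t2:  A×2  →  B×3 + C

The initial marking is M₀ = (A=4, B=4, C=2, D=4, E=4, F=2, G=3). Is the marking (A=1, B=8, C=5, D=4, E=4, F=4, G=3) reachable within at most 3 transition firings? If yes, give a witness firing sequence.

NO — not reachable within 3 firings

depth 0: 1 marking
depth 1: 3 markings reached so far
depth 2: 8 markings reached so far
depth 3: 10 markings reached so far
target is not among the 10 markings reachable within 3 steps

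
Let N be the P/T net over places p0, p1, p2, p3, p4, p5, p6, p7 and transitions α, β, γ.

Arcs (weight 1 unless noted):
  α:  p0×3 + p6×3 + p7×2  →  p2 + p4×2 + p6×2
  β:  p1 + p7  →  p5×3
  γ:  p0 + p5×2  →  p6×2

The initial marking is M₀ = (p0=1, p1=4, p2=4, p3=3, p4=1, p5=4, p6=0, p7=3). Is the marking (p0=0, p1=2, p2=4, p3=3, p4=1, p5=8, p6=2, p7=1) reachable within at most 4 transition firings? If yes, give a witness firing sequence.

YES — reachable via ⟨β, β, γ⟩ (3 firings)

step 1: fire β:  (p0=1, p1=4, p2=4, p3=3, p4=1, p5=4, p6=0, p7=3) → (p0=1, p1=3, p2=4, p3=3, p4=1, p5=7, p6=0, p7=2)
step 2: fire β:  (p0=1, p1=3, p2=4, p3=3, p4=1, p5=7, p6=0, p7=2) → (p0=1, p1=2, p2=4, p3=3, p4=1, p5=10, p6=0, p7=1)
step 3: fire γ:  (p0=1, p1=2, p2=4, p3=3, p4=1, p5=10, p6=0, p7=1) → (p0=0, p1=2, p2=4, p3=3, p4=1, p5=8, p6=2, p7=1)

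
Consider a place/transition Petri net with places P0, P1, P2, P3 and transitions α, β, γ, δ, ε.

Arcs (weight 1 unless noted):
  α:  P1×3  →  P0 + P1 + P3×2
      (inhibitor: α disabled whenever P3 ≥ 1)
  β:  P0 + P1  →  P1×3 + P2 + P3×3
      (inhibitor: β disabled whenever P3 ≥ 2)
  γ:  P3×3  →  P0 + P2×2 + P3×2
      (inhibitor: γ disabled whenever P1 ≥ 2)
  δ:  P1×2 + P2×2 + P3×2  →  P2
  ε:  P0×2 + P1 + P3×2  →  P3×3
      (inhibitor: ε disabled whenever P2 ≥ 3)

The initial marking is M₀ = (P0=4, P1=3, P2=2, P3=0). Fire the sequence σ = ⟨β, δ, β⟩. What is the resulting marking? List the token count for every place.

(P0=2, P1=5, P2=3, P3=4)

step 1: fire β:  (P0=4, P1=3, P2=2, P3=0) → (P0=3, P1=5, P2=3, P3=3)
step 2: fire δ:  (P0=3, P1=5, P2=3, P3=3) → (P0=3, P1=3, P2=2, P3=1)
step 3: fire β:  (P0=3, P1=3, P2=2, P3=1) → (P0=2, P1=5, P2=3, P3=4)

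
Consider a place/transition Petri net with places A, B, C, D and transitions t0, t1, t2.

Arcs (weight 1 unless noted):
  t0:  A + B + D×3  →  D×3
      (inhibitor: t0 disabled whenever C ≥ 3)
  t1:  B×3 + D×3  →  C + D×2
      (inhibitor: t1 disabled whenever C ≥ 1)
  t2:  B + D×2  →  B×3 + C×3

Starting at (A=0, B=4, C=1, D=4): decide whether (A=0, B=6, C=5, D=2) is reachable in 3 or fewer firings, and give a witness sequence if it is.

NO — not reachable within 3 firings

depth 0: 1 marking
depth 1: 2 markings reached so far
depth 2: 3 markings reached so far
depth 3: 3 markings reached so far
(frontier empty at depth 3; search complete)
target is not among the 3 markings reachable within 3 steps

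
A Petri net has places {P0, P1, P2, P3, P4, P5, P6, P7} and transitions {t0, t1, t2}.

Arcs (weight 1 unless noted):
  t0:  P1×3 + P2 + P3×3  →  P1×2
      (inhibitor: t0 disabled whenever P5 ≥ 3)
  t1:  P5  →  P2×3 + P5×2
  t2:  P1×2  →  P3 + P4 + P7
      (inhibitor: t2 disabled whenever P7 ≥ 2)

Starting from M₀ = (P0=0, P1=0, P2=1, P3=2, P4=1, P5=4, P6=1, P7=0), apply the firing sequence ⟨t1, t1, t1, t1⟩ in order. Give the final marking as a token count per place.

step 1: fire t1:  (P0=0, P1=0, P2=1, P3=2, P4=1, P5=4, P6=1, P7=0) → (P0=0, P1=0, P2=4, P3=2, P4=1, P5=5, P6=1, P7=0)
step 2: fire t1:  (P0=0, P1=0, P2=4, P3=2, P4=1, P5=5, P6=1, P7=0) → (P0=0, P1=0, P2=7, P3=2, P4=1, P5=6, P6=1, P7=0)
step 3: fire t1:  (P0=0, P1=0, P2=7, P3=2, P4=1, P5=6, P6=1, P7=0) → (P0=0, P1=0, P2=10, P3=2, P4=1, P5=7, P6=1, P7=0)
step 4: fire t1:  (P0=0, P1=0, P2=10, P3=2, P4=1, P5=7, P6=1, P7=0) → (P0=0, P1=0, P2=13, P3=2, P4=1, P5=8, P6=1, P7=0)

(P0=0, P1=0, P2=13, P3=2, P4=1, P5=8, P6=1, P7=0)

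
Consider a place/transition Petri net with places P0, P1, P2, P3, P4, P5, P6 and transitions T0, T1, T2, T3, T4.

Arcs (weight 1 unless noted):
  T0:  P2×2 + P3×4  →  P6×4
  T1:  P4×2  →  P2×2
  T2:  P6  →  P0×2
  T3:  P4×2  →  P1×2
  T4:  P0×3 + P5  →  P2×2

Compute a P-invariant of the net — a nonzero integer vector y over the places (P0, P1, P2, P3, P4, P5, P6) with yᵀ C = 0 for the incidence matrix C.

y = (P0:0, P1:2, P2:2, P3:-1, P4:2, P5:4, P6:0)

Incidence matrix C (rows=places, cols=transitions):
       T0   T1   T2   T3   T4
   P0   0    0    2    0   -3
   P1   0    0    0    2    0
   P2  -2    2    0    0    2
   P3  -4    0    0    0    0
   P4   0   -2    0   -2    0
   P5   0    0    0    0   -1
   P6   4    0   -1    0    0

Candidate y = [0, 2, 2, -1, 2, 4, 0]; check y·C column-wise:
  col T0: 2·0 + 2·-2 + -1·-4 + 2·0 + 4·0 + 0·4 = 0
  col T1: 2·0 + 2·2 + -1·0 + 2·-2 + 4·0 = 0
  col T2: 0·2 + 2·0 + 2·0 + -1·0 + 2·0 + 4·0 + 0·-1 = 0
  col T3: 2·2 + 2·0 + -1·0 + 2·-2 + 4·0 = 0
  col T4: 0·-3 + 2·0 + 2·2 + -1·0 + 2·0 + 4·-1 = 0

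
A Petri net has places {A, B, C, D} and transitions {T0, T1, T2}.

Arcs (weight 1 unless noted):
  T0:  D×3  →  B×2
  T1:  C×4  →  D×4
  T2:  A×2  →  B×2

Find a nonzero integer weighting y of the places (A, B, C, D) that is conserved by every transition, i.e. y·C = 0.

y = (A:3, B:3, C:2, D:2)

Incidence matrix C (rows=places, cols=transitions):
       T0   T1   T2
    A   0    0   -2
    B   2    0    2
    C   0   -4    0
    D  -3    4    0

Candidate y = [3, 3, 2, 2]; check y·C column-wise:
  col T0: 3·0 + 3·2 + 2·0 + 2·-3 = 0
  col T1: 3·0 + 3·0 + 2·-4 + 2·4 = 0
  col T2: 3·-2 + 3·2 + 2·0 + 2·0 = 0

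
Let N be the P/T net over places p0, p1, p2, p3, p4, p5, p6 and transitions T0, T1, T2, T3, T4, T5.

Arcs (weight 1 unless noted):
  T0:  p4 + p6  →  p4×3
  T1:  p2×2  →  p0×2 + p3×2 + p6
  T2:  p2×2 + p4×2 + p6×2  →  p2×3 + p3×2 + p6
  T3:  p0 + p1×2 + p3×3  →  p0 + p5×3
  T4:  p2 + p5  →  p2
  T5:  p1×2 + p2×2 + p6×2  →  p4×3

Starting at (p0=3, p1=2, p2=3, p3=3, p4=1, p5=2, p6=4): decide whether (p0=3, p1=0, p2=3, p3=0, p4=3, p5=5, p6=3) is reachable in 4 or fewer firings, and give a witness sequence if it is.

YES — reachable via ⟨T0, T3⟩ (2 firings)

step 1: fire T0:  (p0=3, p1=2, p2=3, p3=3, p4=1, p5=2, p6=4) → (p0=3, p1=2, p2=3, p3=3, p4=3, p5=2, p6=3)
step 2: fire T3:  (p0=3, p1=2, p2=3, p3=3, p4=3, p5=2, p6=3) → (p0=3, p1=0, p2=3, p3=0, p4=3, p5=5, p6=3)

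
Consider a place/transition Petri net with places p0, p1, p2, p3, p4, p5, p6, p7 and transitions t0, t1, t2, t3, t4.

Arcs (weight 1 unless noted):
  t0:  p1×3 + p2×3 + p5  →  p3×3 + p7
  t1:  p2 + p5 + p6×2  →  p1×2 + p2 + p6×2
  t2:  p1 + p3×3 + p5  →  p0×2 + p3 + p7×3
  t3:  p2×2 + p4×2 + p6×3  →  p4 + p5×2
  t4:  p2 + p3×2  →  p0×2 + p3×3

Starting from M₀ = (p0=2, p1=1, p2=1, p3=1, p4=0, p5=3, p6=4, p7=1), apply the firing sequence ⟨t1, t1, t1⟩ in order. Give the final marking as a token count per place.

(p0=2, p1=7, p2=1, p3=1, p4=0, p5=0, p6=4, p7=1)

step 1: fire t1:  (p0=2, p1=1, p2=1, p3=1, p4=0, p5=3, p6=4, p7=1) → (p0=2, p1=3, p2=1, p3=1, p4=0, p5=2, p6=4, p7=1)
step 2: fire t1:  (p0=2, p1=3, p2=1, p3=1, p4=0, p5=2, p6=4, p7=1) → (p0=2, p1=5, p2=1, p3=1, p4=0, p5=1, p6=4, p7=1)
step 3: fire t1:  (p0=2, p1=5, p2=1, p3=1, p4=0, p5=1, p6=4, p7=1) → (p0=2, p1=7, p2=1, p3=1, p4=0, p5=0, p6=4, p7=1)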